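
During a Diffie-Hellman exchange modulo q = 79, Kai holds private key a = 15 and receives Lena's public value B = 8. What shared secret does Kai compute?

64

Shared key K = 8^15 mod 79.
8^1 ≡ 8 (mod 79)
8^2 = (8^1)^2 ≡ 8^2 = 64 ≡ 64 (mod 79)
8^4 = (8^2)^2 ≡ 64^2 = 4096 ≡ 67 (mod 79)
8^8 = (8^4)^2 ≡ 67^2 = 4489 ≡ 65 (mod 79)
8^15 = 8^8 · 8^4 · 8^2 · 8^1 ≡ 65 · 67 · 64 · 8 ≡ 64 (mod 79).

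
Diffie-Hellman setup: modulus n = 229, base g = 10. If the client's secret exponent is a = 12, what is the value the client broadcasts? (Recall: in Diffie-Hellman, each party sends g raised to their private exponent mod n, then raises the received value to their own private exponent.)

17

Public value = 10^{12} \pmod{229}.
10^1 ≡ 10 (mod 229)
10^2 = (10^1)^2 ≡ 10^2 = 100 ≡ 100 (mod 229)
10^4 = (10^2)^2 ≡ 100^2 = 10000 ≡ 153 (mod 229)
10^8 = (10^4)^2 ≡ 153^2 = 23409 ≡ 51 (mod 229)
10^12 = 10^8 · 10^4 ≡ 51 · 153 ≡ 17 (mod 229).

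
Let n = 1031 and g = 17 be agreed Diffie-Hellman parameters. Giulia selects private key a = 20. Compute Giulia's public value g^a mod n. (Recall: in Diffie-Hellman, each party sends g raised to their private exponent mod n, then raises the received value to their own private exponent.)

Public value = 17^20 mod 1031.
17^1 ≡ 17 (mod 1031)
17^2 = (17^1)^2 ≡ 17^2 = 289 ≡ 289 (mod 1031)
17^4 = (17^2)^2 ≡ 289^2 = 83521 ≡ 10 (mod 1031)
17^8 = (17^4)^2 ≡ 10^2 = 100 ≡ 100 (mod 1031)
17^16 = (17^8)^2 ≡ 100^2 = 10000 ≡ 721 (mod 1031)
17^20 = 17^16 · 17^4 ≡ 721 · 10 ≡ 1024 (mod 1031).

1024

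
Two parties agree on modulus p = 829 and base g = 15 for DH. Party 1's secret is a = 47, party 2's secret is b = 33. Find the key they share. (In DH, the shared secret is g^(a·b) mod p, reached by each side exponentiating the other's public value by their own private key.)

121

Party 1 sends A = g^a mod p = 15^47 mod 829.
15^1 ≡ 15 (mod 829)
15^2 = (15^1)^2 ≡ 15^2 = 225 ≡ 225 (mod 829)
15^4 = (15^2)^2 ≡ 225^2 = 50625 ≡ 56 (mod 829)
15^8 = (15^4)^2 ≡ 56^2 = 3136 ≡ 649 (mod 829)
15^16 = (15^8)^2 ≡ 649^2 = 421201 ≡ 69 (mod 829)
15^32 = (15^16)^2 ≡ 69^2 = 4761 ≡ 616 (mod 829)
15^47 = 15^32 · 15^8 · 15^4 · 15^2 · 15^1 ≡ 616 · 649 · 56 · 225 · 15 ≡ 15 (mod 829).
So A = 15. Party 2 then computes K = A^b mod p = 15^33 mod 829.
15^1 ≡ 15 (mod 829)
15^2 = (15^1)^2 ≡ 15^2 = 225 ≡ 225 (mod 829)
15^4 = (15^2)^2 ≡ 225^2 = 50625 ≡ 56 (mod 829)
15^8 = (15^4)^2 ≡ 56^2 = 3136 ≡ 649 (mod 829)
15^16 = (15^8)^2 ≡ 649^2 = 421201 ≡ 69 (mod 829)
15^32 = (15^16)^2 ≡ 69^2 = 4761 ≡ 616 (mod 829)
15^33 = 15^32 · 15^1 ≡ 616 · 15 ≡ 121 (mod 829).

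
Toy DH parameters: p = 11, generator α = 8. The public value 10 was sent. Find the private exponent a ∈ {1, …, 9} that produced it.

5

Try successive powers of 8 modulo 11:
8^1 ≡ 8
8^2 ≡ 9
8^3 ≡ 6
8^4 ≡ 4
8^5 ≡ 10
Found: a = 5.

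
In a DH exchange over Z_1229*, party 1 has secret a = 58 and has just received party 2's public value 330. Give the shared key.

1148

Shared key K = 330^58 mod 1229.
330^1 ≡ 330 (mod 1229)
330^2 = (330^1)^2 ≡ 330^2 = 108900 ≡ 748 (mod 1229)
330^4 = (330^2)^2 ≡ 748^2 = 559504 ≡ 309 (mod 1229)
330^8 = (330^4)^2 ≡ 309^2 = 95481 ≡ 848 (mod 1229)
330^16 = (330^8)^2 ≡ 848^2 = 719104 ≡ 139 (mod 1229)
330^32 = (330^16)^2 ≡ 139^2 = 19321 ≡ 886 (mod 1229)
330^58 = 330^32 · 330^16 · 330^8 · 330^2 ≡ 886 · 139 · 848 · 748 ≡ 1148 (mod 1229).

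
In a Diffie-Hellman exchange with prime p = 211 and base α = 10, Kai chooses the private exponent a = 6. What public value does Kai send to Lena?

71

Public value = 10^6 mod 211.
10^1 ≡ 10 (mod 211)
10^2 = (10^1)^2 ≡ 10^2 = 100 ≡ 100 (mod 211)
10^4 = (10^2)^2 ≡ 100^2 = 10000 ≡ 83 (mod 211)
10^6 = 10^4 · 10^2 ≡ 83 · 100 ≡ 71 (mod 211).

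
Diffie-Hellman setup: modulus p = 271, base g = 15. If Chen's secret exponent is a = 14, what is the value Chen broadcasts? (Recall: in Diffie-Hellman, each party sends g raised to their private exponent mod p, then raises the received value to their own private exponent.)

11

Public value = 15^14 mod 271.
15^1 ≡ 15 (mod 271)
15^2 = (15^1)^2 ≡ 15^2 = 225 ≡ 225 (mod 271)
15^4 = (15^2)^2 ≡ 225^2 = 50625 ≡ 219 (mod 271)
15^8 = (15^4)^2 ≡ 219^2 = 47961 ≡ 265 (mod 271)
15^14 = 15^8 · 15^4 · 15^2 ≡ 265 · 219 · 225 ≡ 11 (mod 271).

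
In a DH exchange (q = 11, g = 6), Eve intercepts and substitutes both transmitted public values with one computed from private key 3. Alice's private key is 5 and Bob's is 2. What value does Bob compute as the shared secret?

Bob receives Eve's public value M = 6^3 mod 11 instead of the honest one.
6^1 ≡ 6 (mod 11)
6^2 = (6^1)^2 ≡ 6^2 = 36 ≡ 3 (mod 11)
6^3 = 6^2 · 6^1 ≡ 3 · 6 ≡ 7 (mod 11).
So M = 7. Bob computes K = M^2 mod 11.
7^1 ≡ 7 (mod 11)
7^2 = (7^1)^2 ≡ 7^2 = 49 ≡ 5 (mod 11)

5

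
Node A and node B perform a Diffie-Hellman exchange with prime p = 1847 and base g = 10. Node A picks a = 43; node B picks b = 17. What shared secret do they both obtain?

330

Node A sends A = g^a mod p = 10^43 mod 1847.
10^1 ≡ 10 (mod 1847)
10^2 = (10^1)^2 ≡ 10^2 = 100 ≡ 100 (mod 1847)
10^4 = (10^2)^2 ≡ 100^2 = 10000 ≡ 765 (mod 1847)
10^8 = (10^4)^2 ≡ 765^2 = 585225 ≡ 1573 (mod 1847)
10^16 = (10^8)^2 ≡ 1573^2 = 2474329 ≡ 1196 (mod 1847)
10^32 = (10^16)^2 ≡ 1196^2 = 1430416 ≡ 838 (mod 1847)
10^43 = 10^32 · 10^8 · 10^2 · 10^1 ≡ 838 · 1573 · 100 · 10 ≡ 1499 (mod 1847).
So A = 1499. Node B then computes K = A^b mod p = 1499^17 mod 1847.
1499^1 ≡ 1499 (mod 1847)
1499^2 = (1499^1)^2 ≡ 1499^2 = 2247001 ≡ 1049 (mod 1847)
1499^4 = (1499^2)^2 ≡ 1049^2 = 1100401 ≡ 1436 (mod 1847)
1499^8 = (1499^4)^2 ≡ 1436^2 = 2062096 ≡ 844 (mod 1847)
1499^16 = (1499^8)^2 ≡ 844^2 = 712336 ≡ 1241 (mod 1847)
1499^17 = 1499^16 · 1499^1 ≡ 1241 · 1499 ≡ 330 (mod 1847).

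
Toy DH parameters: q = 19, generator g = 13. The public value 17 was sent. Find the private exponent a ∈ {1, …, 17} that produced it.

2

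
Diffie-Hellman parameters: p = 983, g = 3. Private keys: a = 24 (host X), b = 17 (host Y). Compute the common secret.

Host X sends A = g^a mod p = 3^24 mod 983.
3^1 ≡ 3 (mod 983)
3^2 = (3^1)^2 ≡ 3^2 = 9 ≡ 9 (mod 983)
3^4 = (3^2)^2 ≡ 9^2 = 81 ≡ 81 (mod 983)
3^8 = (3^4)^2 ≡ 81^2 = 6561 ≡ 663 (mod 983)
3^16 = (3^8)^2 ≡ 663^2 = 439569 ≡ 168 (mod 983)
3^24 = 3^16 · 3^8 ≡ 168 · 663 ≡ 305 (mod 983).
So A = 305. Host Y then computes K = A^b mod p = 305^17 mod 983.
305^1 ≡ 305 (mod 983)
305^2 = (305^1)^2 ≡ 305^2 = 93025 ≡ 623 (mod 983)
305^4 = (305^2)^2 ≡ 623^2 = 388129 ≡ 827 (mod 983)
305^8 = (305^4)^2 ≡ 827^2 = 683929 ≡ 744 (mod 983)
305^16 = (305^8)^2 ≡ 744^2 = 553536 ≡ 107 (mod 983)
305^17 = 305^16 · 305^1 ≡ 107 · 305 ≡ 196 (mod 983).

196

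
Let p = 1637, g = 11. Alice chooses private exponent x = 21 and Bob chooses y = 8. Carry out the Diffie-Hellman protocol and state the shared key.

174

Alice sends A = g^x mod p = 11^21 mod 1637.
11^1 ≡ 11 (mod 1637)
11^2 = (11^1)^2 ≡ 11^2 = 121 ≡ 121 (mod 1637)
11^4 = (11^2)^2 ≡ 121^2 = 14641 ≡ 1545 (mod 1637)
11^8 = (11^4)^2 ≡ 1545^2 = 2387025 ≡ 279 (mod 1637)
11^16 = (11^8)^2 ≡ 279^2 = 77841 ≡ 902 (mod 1637)
11^21 = 11^16 · 11^4 · 11^1 ≡ 902 · 1545 · 11 ≡ 622 (mod 1637).
So A = 622. Bob then computes K = A^y mod p = 622^8 mod 1637.
622^1 ≡ 622 (mod 1637)
622^2 = (622^1)^2 ≡ 622^2 = 386884 ≡ 552 (mod 1637)
622^4 = (622^2)^2 ≡ 552^2 = 304704 ≡ 222 (mod 1637)
622^8 = (622^4)^2 ≡ 222^2 = 49284 ≡ 174 (mod 1637)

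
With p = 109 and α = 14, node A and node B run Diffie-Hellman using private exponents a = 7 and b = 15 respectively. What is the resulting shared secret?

23

Node B sends B = α^b mod p = 14^15 mod 109.
14^1 ≡ 14 (mod 109)
14^2 = (14^1)^2 ≡ 14^2 = 196 ≡ 87 (mod 109)
14^4 = (14^2)^2 ≡ 87^2 = 7569 ≡ 48 (mod 109)
14^8 = (14^4)^2 ≡ 48^2 = 2304 ≡ 15 (mod 109)
14^15 = 14^8 · 14^4 · 14^2 · 14^1 ≡ 15 · 48 · 87 · 14 ≡ 55 (mod 109).
So B = 55. Node A then computes K = B^a mod p = 55^7 mod 109.
55^1 ≡ 55 (mod 109)
55^2 = (55^1)^2 ≡ 55^2 = 3025 ≡ 82 (mod 109)
55^4 = (55^2)^2 ≡ 82^2 = 6724 ≡ 75 (mod 109)
55^7 = 55^4 · 55^2 · 55^1 ≡ 75 · 82 · 55 ≡ 23 (mod 109).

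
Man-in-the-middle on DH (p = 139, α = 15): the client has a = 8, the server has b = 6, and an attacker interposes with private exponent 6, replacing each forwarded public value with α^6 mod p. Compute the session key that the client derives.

55

The client receives an attacker's public value M = 15^6 mod 139 instead of the honest one.
15^1 ≡ 15 (mod 139)
15^2 = (15^1)^2 ≡ 15^2 = 225 ≡ 86 (mod 139)
15^4 = (15^2)^2 ≡ 86^2 = 7396 ≡ 29 (mod 139)
15^6 = 15^4 · 15^2 ≡ 29 · 86 ≡ 131 (mod 139).
So M = 131. The client computes K = M^8 mod 139.
131^1 ≡ 131 (mod 139)
131^2 = (131^1)^2 ≡ 131^2 = 17161 ≡ 64 (mod 139)
131^4 = (131^2)^2 ≡ 64^2 = 4096 ≡ 65 (mod 139)
131^8 = (131^4)^2 ≡ 65^2 = 4225 ≡ 55 (mod 139)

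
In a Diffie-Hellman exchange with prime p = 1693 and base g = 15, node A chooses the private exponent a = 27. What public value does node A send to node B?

68

Public value = 15^27 mod 1693.
15^1 ≡ 15 (mod 1693)
15^2 = (15^1)^2 ≡ 15^2 = 225 ≡ 225 (mod 1693)
15^4 = (15^2)^2 ≡ 225^2 = 50625 ≡ 1528 (mod 1693)
15^8 = (15^4)^2 ≡ 1528^2 = 2334784 ≡ 137 (mod 1693)
15^16 = (15^8)^2 ≡ 137^2 = 18769 ≡ 146 (mod 1693)
15^27 = 15^16 · 15^8 · 15^2 · 15^1 ≡ 146 · 137 · 225 · 15 ≡ 68 (mod 1693).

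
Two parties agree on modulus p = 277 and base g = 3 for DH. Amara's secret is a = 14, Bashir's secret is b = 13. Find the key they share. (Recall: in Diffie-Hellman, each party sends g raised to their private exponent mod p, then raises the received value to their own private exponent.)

Bashir sends B = g^b mod p = 3^13 mod 277.
3^1 ≡ 3 (mod 277)
3^2 = (3^1)^2 ≡ 3^2 = 9 ≡ 9 (mod 277)
3^4 = (3^2)^2 ≡ 9^2 = 81 ≡ 81 (mod 277)
3^8 = (3^4)^2 ≡ 81^2 = 6561 ≡ 190 (mod 277)
3^13 = 3^8 · 3^4 · 3^1 ≡ 190 · 81 · 3 ≡ 188 (mod 277).
So B = 188. Amara then computes K = B^a mod p = 188^14 mod 277.
188^1 ≡ 188 (mod 277)
188^2 = (188^1)^2 ≡ 188^2 = 35344 ≡ 165 (mod 277)
188^4 = (188^2)^2 ≡ 165^2 = 27225 ≡ 79 (mod 277)
188^8 = (188^4)^2 ≡ 79^2 = 6241 ≡ 147 (mod 277)
188^14 = 188^8 · 188^4 · 188^2 ≡ 147 · 79 · 165 ≡ 136 (mod 277).

136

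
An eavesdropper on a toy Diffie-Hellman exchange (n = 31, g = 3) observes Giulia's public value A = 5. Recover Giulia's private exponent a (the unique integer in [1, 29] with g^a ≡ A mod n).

20

Try successive powers of 3 modulo 31:
3^1 ≡ 3
3^2 ≡ 9
3^3 ≡ 27
3^4 ≡ 19
3^5 ≡ 26
3^6 ≡ 16
3^7 ≡ 17
3^8 ≡ 20
3^9 ≡ 29
3^10 ≡ 25
3^11 ≡ 13
3^12 ≡ 8
3^13 ≡ 24
3^14 ≡ 10
3^15 ≡ 30
3^16 ≡ 28
3^17 ≡ 22
3^18 ≡ 4
3^19 ≡ 12
3^20 ≡ 5
Found: a = 20.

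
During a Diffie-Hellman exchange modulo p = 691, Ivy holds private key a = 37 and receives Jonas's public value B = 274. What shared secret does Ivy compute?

316

Shared key K = 274^37 mod 691.
274^1 ≡ 274 (mod 691)
274^2 = (274^1)^2 ≡ 274^2 = 75076 ≡ 448 (mod 691)
274^4 = (274^2)^2 ≡ 448^2 = 200704 ≡ 314 (mod 691)
274^8 = (274^4)^2 ≡ 314^2 = 98596 ≡ 474 (mod 691)
274^16 = (274^8)^2 ≡ 474^2 = 224676 ≡ 101 (mod 691)
274^32 = (274^16)^2 ≡ 101^2 = 10201 ≡ 527 (mod 691)
274^37 = 274^32 · 274^4 · 274^1 ≡ 527 · 314 · 274 ≡ 316 (mod 691).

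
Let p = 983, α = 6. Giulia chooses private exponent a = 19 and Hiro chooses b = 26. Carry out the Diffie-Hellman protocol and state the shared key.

Giulia sends A = α^a mod p = 6^19 mod 983.
6^1 ≡ 6 (mod 983)
6^2 = (6^1)^2 ≡ 6^2 = 36 ≡ 36 (mod 983)
6^4 = (6^2)^2 ≡ 36^2 = 1296 ≡ 313 (mod 983)
6^8 = (6^4)^2 ≡ 313^2 = 97969 ≡ 652 (mod 983)
6^16 = (6^8)^2 ≡ 652^2 = 425104 ≡ 448 (mod 983)
6^19 = 6^16 · 6^2 · 6^1 ≡ 448 · 36 · 6 ≡ 434 (mod 983).
So A = 434. Hiro then computes K = A^b mod p = 434^26 mod 983.
434^1 ≡ 434 (mod 983)
434^2 = (434^1)^2 ≡ 434^2 = 188356 ≡ 603 (mod 983)
434^4 = (434^2)^2 ≡ 603^2 = 363609 ≡ 882 (mod 983)
434^8 = (434^4)^2 ≡ 882^2 = 777924 ≡ 371 (mod 983)
434^16 = (434^8)^2 ≡ 371^2 = 137641 ≡ 21 (mod 983)
434^26 = 434^16 · 434^8 · 434^2 ≡ 21 · 371 · 603 ≡ 216 (mod 983).

216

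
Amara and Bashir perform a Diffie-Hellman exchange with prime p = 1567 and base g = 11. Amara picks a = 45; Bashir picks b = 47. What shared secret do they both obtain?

1147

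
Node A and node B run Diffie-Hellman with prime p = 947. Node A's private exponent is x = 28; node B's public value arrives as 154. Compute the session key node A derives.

Shared key K = 154^28 mod 947.
154^1 ≡ 154 (mod 947)
154^2 = (154^1)^2 ≡ 154^2 = 23716 ≡ 41 (mod 947)
154^4 = (154^2)^2 ≡ 41^2 = 1681 ≡ 734 (mod 947)
154^8 = (154^4)^2 ≡ 734^2 = 538756 ≡ 860 (mod 947)
154^16 = (154^8)^2 ≡ 860^2 = 739600 ≡ 940 (mod 947)
154^28 = 154^16 · 154^8 · 154^4 ≡ 940 · 860 · 734 ≡ 22 (mod 947).

22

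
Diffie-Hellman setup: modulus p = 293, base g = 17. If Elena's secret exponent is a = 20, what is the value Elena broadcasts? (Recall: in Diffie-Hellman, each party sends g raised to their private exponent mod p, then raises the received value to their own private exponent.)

222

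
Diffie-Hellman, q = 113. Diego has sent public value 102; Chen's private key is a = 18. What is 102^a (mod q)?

Shared key K = 102^18 mod 113.
102^1 ≡ 102 (mod 113)
102^2 = (102^1)^2 ≡ 102^2 = 10404 ≡ 8 (mod 113)
102^4 = (102^2)^2 ≡ 8^2 = 64 ≡ 64 (mod 113)
102^8 = (102^4)^2 ≡ 64^2 = 4096 ≡ 28 (mod 113)
102^16 = (102^8)^2 ≡ 28^2 = 784 ≡ 106 (mod 113)
102^18 = 102^16 · 102^2 ≡ 106 · 8 ≡ 57 (mod 113).

57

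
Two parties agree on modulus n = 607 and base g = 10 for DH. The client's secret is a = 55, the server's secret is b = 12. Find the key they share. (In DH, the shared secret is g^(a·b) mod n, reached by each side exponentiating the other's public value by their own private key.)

The client sends A = g^a mod n = 10^55 mod 607.
10^1 ≡ 10 (mod 607)
10^2 = (10^1)^2 ≡ 10^2 = 100 ≡ 100 (mod 607)
10^4 = (10^2)^2 ≡ 100^2 = 10000 ≡ 288 (mod 607)
10^8 = (10^4)^2 ≡ 288^2 = 82944 ≡ 392 (mod 607)
10^16 = (10^8)^2 ≡ 392^2 = 153664 ≡ 93 (mod 607)
10^32 = (10^16)^2 ≡ 93^2 = 8649 ≡ 151 (mod 607)
10^55 = 10^32 · 10^16 · 10^4 · 10^2 · 10^1 ≡ 151 · 93 · 288 · 100 · 10 ≡ 58 (mod 607).
So A = 58. The server then computes K = A^b mod n = 58^12 mod 607.
58^1 ≡ 58 (mod 607)
58^2 = (58^1)^2 ≡ 58^2 = 3364 ≡ 329 (mod 607)
58^4 = (58^2)^2 ≡ 329^2 = 108241 ≡ 195 (mod 607)
58^8 = (58^4)^2 ≡ 195^2 = 38025 ≡ 391 (mod 607)
58^12 = 58^8 · 58^4 ≡ 391 · 195 ≡ 370 (mod 607).

370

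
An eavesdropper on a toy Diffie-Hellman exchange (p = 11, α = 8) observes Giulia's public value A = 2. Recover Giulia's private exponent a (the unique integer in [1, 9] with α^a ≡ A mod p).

Try successive powers of 8 modulo 11:
8^1 ≡ 8
8^2 ≡ 9
8^3 ≡ 6
8^4 ≡ 4
8^5 ≡ 10
8^6 ≡ 3
8^7 ≡ 2
Found: a = 7.

7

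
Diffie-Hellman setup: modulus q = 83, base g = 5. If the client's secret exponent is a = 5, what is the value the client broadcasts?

Public value = 5^5 mod 83.
5^1 ≡ 5 (mod 83)
5^2 = (5^1)^2 ≡ 5^2 = 25 ≡ 25 (mod 83)
5^4 = (5^2)^2 ≡ 25^2 = 625 ≡ 44 (mod 83)
5^5 = 5^4 · 5^1 ≡ 44 · 5 ≡ 54 (mod 83).

54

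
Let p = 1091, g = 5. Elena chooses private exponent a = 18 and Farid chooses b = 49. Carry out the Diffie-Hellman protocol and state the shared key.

Elena sends A = g^a mod p = 5^18 mod 1091.
5^1 ≡ 5 (mod 1091)
5^2 = (5^1)^2 ≡ 5^2 = 25 ≡ 25 (mod 1091)
5^4 = (5^2)^2 ≡ 25^2 = 625 ≡ 625 (mod 1091)
5^8 = (5^4)^2 ≡ 625^2 = 390625 ≡ 47 (mod 1091)
5^16 = (5^8)^2 ≡ 47^2 = 2209 ≡ 27 (mod 1091)
5^18 = 5^16 · 5^2 ≡ 27 · 25 ≡ 675 (mod 1091).
So A = 675. Farid then computes K = A^b mod p = 675^49 mod 1091.
675^1 ≡ 675 (mod 1091)
675^2 = (675^1)^2 ≡ 675^2 = 455625 ≡ 678 (mod 1091)
675^4 = (675^2)^2 ≡ 678^2 = 459684 ≡ 373 (mod 1091)
675^8 = (675^4)^2 ≡ 373^2 = 139129 ≡ 572 (mod 1091)
675^16 = (675^8)^2 ≡ 572^2 = 327184 ≡ 975 (mod 1091)
675^32 = (675^16)^2 ≡ 975^2 = 950625 ≡ 364 (mod 1091)
675^49 = 675^32 · 675^16 · 675^1 ≡ 364 · 975 · 675 ≡ 84 (mod 1091).

84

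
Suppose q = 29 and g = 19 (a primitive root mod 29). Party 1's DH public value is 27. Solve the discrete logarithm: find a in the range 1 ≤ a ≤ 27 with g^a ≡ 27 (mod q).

11

Try successive powers of 19 modulo 29:
19^1 ≡ 19
19^2 ≡ 13
19^3 ≡ 15
19^4 ≡ 24
19^5 ≡ 21
19^6 ≡ 22
19^7 ≡ 12
19^8 ≡ 25
19^9 ≡ 11
19^10 ≡ 6
19^11 ≡ 27
Found: a = 11.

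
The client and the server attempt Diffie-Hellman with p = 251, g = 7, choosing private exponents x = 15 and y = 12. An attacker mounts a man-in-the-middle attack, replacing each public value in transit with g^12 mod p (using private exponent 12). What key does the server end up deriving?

The server receives an attacker's public value M = 7^12 mod 251 instead of the honest one.
7^1 ≡ 7 (mod 251)
7^2 = (7^1)^2 ≡ 7^2 = 49 ≡ 49 (mod 251)
7^4 = (7^2)^2 ≡ 49^2 = 2401 ≡ 142 (mod 251)
7^8 = (7^4)^2 ≡ 142^2 = 20164 ≡ 84 (mod 251)
7^12 = 7^8 · 7^4 ≡ 84 · 142 ≡ 131 (mod 251).
So M = 131. The server computes K = M^12 mod 251.
131^1 ≡ 131 (mod 251)
131^2 = (131^1)^2 ≡ 131^2 = 17161 ≡ 93 (mod 251)
131^4 = (131^2)^2 ≡ 93^2 = 8649 ≡ 115 (mod 251)
131^8 = (131^4)^2 ≡ 115^2 = 13225 ≡ 173 (mod 251)
131^12 = 131^8 · 131^4 ≡ 173 · 115 ≡ 66 (mod 251).

66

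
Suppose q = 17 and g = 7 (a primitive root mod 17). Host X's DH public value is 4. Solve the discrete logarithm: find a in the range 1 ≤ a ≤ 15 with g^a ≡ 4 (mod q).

Try successive powers of 7 modulo 17:
7^1 ≡ 7
7^2 ≡ 15
7^3 ≡ 3
7^4 ≡ 4
Found: a = 4.

4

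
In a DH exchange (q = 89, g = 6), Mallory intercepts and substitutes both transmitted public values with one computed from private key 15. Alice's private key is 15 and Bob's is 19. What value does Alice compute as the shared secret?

56

Alice receives Mallory's public value M = 6^15 mod 89 instead of the honest one.
6^1 ≡ 6 (mod 89)
6^2 = (6^1)^2 ≡ 6^2 = 36 ≡ 36 (mod 89)
6^4 = (6^2)^2 ≡ 36^2 = 1296 ≡ 50 (mod 89)
6^8 = (6^4)^2 ≡ 50^2 = 2500 ≡ 8 (mod 89)
6^15 = 6^8 · 6^4 · 6^2 · 6^1 ≡ 8 · 50 · 36 · 6 ≡ 70 (mod 89).
So M = 70. Alice computes K = M^15 mod 89.
70^1 ≡ 70 (mod 89)
70^2 = (70^1)^2 ≡ 70^2 = 4900 ≡ 5 (mod 89)
70^4 = (70^2)^2 ≡ 5^2 = 25 ≡ 25 (mod 89)
70^8 = (70^4)^2 ≡ 25^2 = 625 ≡ 2 (mod 89)
70^15 = 70^8 · 70^4 · 70^2 · 70^1 ≡ 2 · 25 · 5 · 70 ≡ 56 (mod 89).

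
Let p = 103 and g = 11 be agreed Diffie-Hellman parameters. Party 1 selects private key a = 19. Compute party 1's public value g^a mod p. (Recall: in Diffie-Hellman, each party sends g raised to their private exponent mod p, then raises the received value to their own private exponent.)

Public value = 11^19 mod 103.
11^1 ≡ 11 (mod 103)
11^2 = (11^1)^2 ≡ 11^2 = 121 ≡ 18 (mod 103)
11^4 = (11^2)^2 ≡ 18^2 = 324 ≡ 15 (mod 103)
11^8 = (11^4)^2 ≡ 15^2 = 225 ≡ 19 (mod 103)
11^16 = (11^8)^2 ≡ 19^2 = 361 ≡ 52 (mod 103)
11^19 = 11^16 · 11^2 · 11^1 ≡ 52 · 18 · 11 ≡ 99 (mod 103).

99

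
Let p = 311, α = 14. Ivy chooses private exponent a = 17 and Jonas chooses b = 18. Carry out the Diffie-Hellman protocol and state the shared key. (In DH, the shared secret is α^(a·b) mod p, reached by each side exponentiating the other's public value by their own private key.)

Jonas sends B = α^b mod p = 14^18 mod 311.
14^1 ≡ 14 (mod 311)
14^2 = (14^1)^2 ≡ 14^2 = 196 ≡ 196 (mod 311)
14^4 = (14^2)^2 ≡ 196^2 = 38416 ≡ 163 (mod 311)
14^8 = (14^4)^2 ≡ 163^2 = 26569 ≡ 134 (mod 311)
14^16 = (14^8)^2 ≡ 134^2 = 17956 ≡ 229 (mod 311)
14^18 = 14^16 · 14^2 ≡ 229 · 196 ≡ 100 (mod 311).
So B = 100. Ivy then computes K = B^a mod p = 100^17 mod 311.
100^1 ≡ 100 (mod 311)
100^2 = (100^1)^2 ≡ 100^2 = 10000 ≡ 48 (mod 311)
100^4 = (100^2)^2 ≡ 48^2 = 2304 ≡ 127 (mod 311)
100^8 = (100^4)^2 ≡ 127^2 = 16129 ≡ 268 (mod 311)
100^16 = (100^8)^2 ≡ 268^2 = 71824 ≡ 294 (mod 311)
100^17 = 100^16 · 100^1 ≡ 294 · 100 ≡ 166 (mod 311).

166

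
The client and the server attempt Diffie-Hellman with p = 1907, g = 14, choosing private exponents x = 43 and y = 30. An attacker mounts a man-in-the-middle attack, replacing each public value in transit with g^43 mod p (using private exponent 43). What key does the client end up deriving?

The client receives an attacker's public value M = 14^43 mod 1907 instead of the honest one.
14^1 ≡ 14 (mod 1907)
14^2 = (14^1)^2 ≡ 14^2 = 196 ≡ 196 (mod 1907)
14^4 = (14^2)^2 ≡ 196^2 = 38416 ≡ 276 (mod 1907)
14^8 = (14^4)^2 ≡ 276^2 = 76176 ≡ 1803 (mod 1907)
14^16 = (14^8)^2 ≡ 1803^2 = 3250809 ≡ 1281 (mod 1907)
14^32 = (14^16)^2 ≡ 1281^2 = 1640961 ≡ 941 (mod 1907)
14^43 = 14^32 · 14^8 · 14^2 · 14^1 ≡ 941 · 1803 · 196 · 14 ≡ 1110 (mod 1907).
So M = 1110. The client computes K = M^43 mod 1907.
1110^1 ≡ 1110 (mod 1907)
1110^2 = (1110^1)^2 ≡ 1110^2 = 1232100 ≡ 178 (mod 1907)
1110^4 = (1110^2)^2 ≡ 178^2 = 31684 ≡ 1172 (mod 1907)
1110^8 = (1110^4)^2 ≡ 1172^2 = 1373584 ≡ 544 (mod 1907)
1110^16 = (1110^8)^2 ≡ 544^2 = 295936 ≡ 351 (mod 1907)
1110^32 = (1110^16)^2 ≡ 351^2 = 123201 ≡ 1153 (mod 1907)
1110^43 = 1110^32 · 1110^8 · 1110^2 · 1110^1 ≡ 1153 · 544 · 178 · 1110 ≡ 139 (mod 1907).

139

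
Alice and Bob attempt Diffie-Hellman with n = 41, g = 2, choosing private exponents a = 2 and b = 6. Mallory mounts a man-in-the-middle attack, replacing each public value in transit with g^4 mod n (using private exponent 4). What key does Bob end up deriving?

Bob receives Mallory's public value M = 2^4 mod 41 instead of the honest one.
2^1 ≡ 2 (mod 41)
2^2 = (2^1)^2 ≡ 2^2 = 4 ≡ 4 (mod 41)
2^4 = (2^2)^2 ≡ 4^2 = 16 ≡ 16 (mod 41)
So M = 16. Bob computes K = M^6 mod 41.
16^1 ≡ 16 (mod 41)
16^2 = (16^1)^2 ≡ 16^2 = 256 ≡ 10 (mod 41)
16^4 = (16^2)^2 ≡ 10^2 = 100 ≡ 18 (mod 41)
16^6 = 16^4 · 16^2 ≡ 18 · 10 ≡ 16 (mod 41).

16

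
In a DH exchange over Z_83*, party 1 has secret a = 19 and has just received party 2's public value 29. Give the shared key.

Shared key K = 29^19 mod 83.
29^1 ≡ 29 (mod 83)
29^2 = (29^1)^2 ≡ 29^2 = 841 ≡ 11 (mod 83)
29^4 = (29^2)^2 ≡ 11^2 = 121 ≡ 38 (mod 83)
29^8 = (29^4)^2 ≡ 38^2 = 1444 ≡ 33 (mod 83)
29^16 = (29^8)^2 ≡ 33^2 = 1089 ≡ 10 (mod 83)
29^19 = 29^16 · 29^2 · 29^1 ≡ 10 · 11 · 29 ≡ 36 (mod 83).

36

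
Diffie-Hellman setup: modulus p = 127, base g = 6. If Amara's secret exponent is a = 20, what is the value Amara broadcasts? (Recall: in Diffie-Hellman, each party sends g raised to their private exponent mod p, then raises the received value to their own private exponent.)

18

Public value = 6^20 (mod 127).
6^1 ≡ 6 (mod 127)
6^2 = (6^1)^2 ≡ 6^2 = 36 ≡ 36 (mod 127)
6^4 = (6^2)^2 ≡ 36^2 = 1296 ≡ 26 (mod 127)
6^8 = (6^4)^2 ≡ 26^2 = 676 ≡ 41 (mod 127)
6^16 = (6^8)^2 ≡ 41^2 = 1681 ≡ 30 (mod 127)
6^20 = 6^16 · 6^4 ≡ 30 · 26 ≡ 18 (mod 127).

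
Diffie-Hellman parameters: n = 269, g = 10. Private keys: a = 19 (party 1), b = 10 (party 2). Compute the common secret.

Party 1 sends A = g^a mod n = 10^19 mod 269.
10^1 ≡ 10 (mod 269)
10^2 = (10^1)^2 ≡ 10^2 = 100 ≡ 100 (mod 269)
10^4 = (10^2)^2 ≡ 100^2 = 10000 ≡ 47 (mod 269)
10^8 = (10^4)^2 ≡ 47^2 = 2209 ≡ 57 (mod 269)
10^16 = (10^8)^2 ≡ 57^2 = 3249 ≡ 21 (mod 269)
10^19 = 10^16 · 10^2 · 10^1 ≡ 21 · 100 · 10 ≡ 18 (mod 269).
So A = 18. Party 2 then computes K = A^b mod n = 18^10 mod 269.
18^1 ≡ 18 (mod 269)
18^2 = (18^1)^2 ≡ 18^2 = 324 ≡ 55 (mod 269)
18^4 = (18^2)^2 ≡ 55^2 = 3025 ≡ 66 (mod 269)
18^8 = (18^4)^2 ≡ 66^2 = 4356 ≡ 52 (mod 269)
18^10 = 18^8 · 18^2 ≡ 52 · 55 ≡ 170 (mod 269).

170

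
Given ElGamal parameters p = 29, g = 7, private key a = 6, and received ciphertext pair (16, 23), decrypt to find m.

20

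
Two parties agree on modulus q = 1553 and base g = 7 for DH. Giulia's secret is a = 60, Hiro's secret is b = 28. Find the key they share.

Hiro sends B = g^b mod q = 7^28 mod 1553.
7^1 ≡ 7 (mod 1553)
7^2 = (7^1)^2 ≡ 7^2 = 49 ≡ 49 (mod 1553)
7^4 = (7^2)^2 ≡ 49^2 = 2401 ≡ 848 (mod 1553)
7^8 = (7^4)^2 ≡ 848^2 = 719104 ≡ 65 (mod 1553)
7^16 = (7^8)^2 ≡ 65^2 = 4225 ≡ 1119 (mod 1553)
7^28 = 7^16 · 7^8 · 7^4 ≡ 1119 · 65 · 848 ≡ 332 (mod 1553).
So B = 332. Giulia then computes K = B^a mod q = 332^60 mod 1553.
332^1 ≡ 332 (mod 1553)
332^2 = (332^1)^2 ≡ 332^2 = 110224 ≡ 1514 (mod 1553)
332^4 = (332^2)^2 ≡ 1514^2 = 2292196 ≡ 1521 (mod 1553)
332^8 = (332^4)^2 ≡ 1521^2 = 2313441 ≡ 1024 (mod 1553)
332^16 = (332^8)^2 ≡ 1024^2 = 1048576 ≡ 301 (mod 1553)
332^32 = (332^16)^2 ≡ 301^2 = 90601 ≡ 527 (mod 1553)
332^60 = 332^32 · 332^16 · 332^8 · 332^4 ≡ 527 · 301 · 1024 · 1521 ≡ 1464 (mod 1553).

1464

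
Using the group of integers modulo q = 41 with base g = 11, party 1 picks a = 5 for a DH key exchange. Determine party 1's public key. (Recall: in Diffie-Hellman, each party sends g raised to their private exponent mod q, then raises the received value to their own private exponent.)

3

Public value = 11^5 (mod 41).
11^1 ≡ 11 (mod 41)
11^2 = (11^1)^2 ≡ 11^2 = 121 ≡ 39 (mod 41)
11^4 = (11^2)^2 ≡ 39^2 = 1521 ≡ 4 (mod 41)
11^5 = 11^4 · 11^1 ≡ 4 · 11 ≡ 3 (mod 41).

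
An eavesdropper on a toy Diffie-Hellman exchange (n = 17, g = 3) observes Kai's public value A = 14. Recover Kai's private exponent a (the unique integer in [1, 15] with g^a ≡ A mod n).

Try successive powers of 3 modulo 17:
3^1 ≡ 3
3^2 ≡ 9
3^3 ≡ 10
3^4 ≡ 13
3^5 ≡ 5
3^6 ≡ 15
3^7 ≡ 11
3^8 ≡ 16
3^9 ≡ 14
Found: a = 9.

9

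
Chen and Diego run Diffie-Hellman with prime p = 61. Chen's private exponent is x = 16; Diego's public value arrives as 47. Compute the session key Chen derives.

Shared key K = 47^16 mod 61.
47^1 ≡ 47 (mod 61)
47^2 = (47^1)^2 ≡ 47^2 = 2209 ≡ 13 (mod 61)
47^4 = (47^2)^2 ≡ 13^2 = 169 ≡ 47 (mod 61)
47^8 = (47^4)^2 ≡ 47^2 = 2209 ≡ 13 (mod 61)
47^16 = (47^8)^2 ≡ 13^2 = 169 ≡ 47 (mod 61)

47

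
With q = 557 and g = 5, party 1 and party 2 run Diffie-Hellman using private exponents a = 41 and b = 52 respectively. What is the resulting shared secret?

225

Party 1 sends A = g^a mod q = 5^41 mod 557.
5^1 ≡ 5 (mod 557)
5^2 = (5^1)^2 ≡ 5^2 = 25 ≡ 25 (mod 557)
5^4 = (5^2)^2 ≡ 25^2 = 625 ≡ 68 (mod 557)
5^8 = (5^4)^2 ≡ 68^2 = 4624 ≡ 168 (mod 557)
5^16 = (5^8)^2 ≡ 168^2 = 28224 ≡ 374 (mod 557)
5^32 = (5^16)^2 ≡ 374^2 = 139876 ≡ 69 (mod 557)
5^41 = 5^32 · 5^8 · 5^1 ≡ 69 · 168 · 5 ≡ 32 (mod 557).
So A = 32. Party 2 then computes K = A^b mod q = 32^52 mod 557.
32^1 ≡ 32 (mod 557)
32^2 = (32^1)^2 ≡ 32^2 = 1024 ≡ 467 (mod 557)
32^4 = (32^2)^2 ≡ 467^2 = 218089 ≡ 302 (mod 557)
32^8 = (32^4)^2 ≡ 302^2 = 91204 ≡ 413 (mod 557)
32^16 = (32^8)^2 ≡ 413^2 = 170569 ≡ 127 (mod 557)
32^32 = (32^16)^2 ≡ 127^2 = 16129 ≡ 533 (mod 557)
32^52 = 32^32 · 32^16 · 32^4 ≡ 533 · 127 · 302 ≡ 225 (mod 557).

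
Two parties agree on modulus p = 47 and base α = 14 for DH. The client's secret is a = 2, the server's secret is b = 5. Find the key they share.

9

The server sends B = α^b mod p = 14^5 mod 47.
14^1 ≡ 14 (mod 47)
14^2 = (14^1)^2 ≡ 14^2 = 196 ≡ 8 (mod 47)
14^4 = (14^2)^2 ≡ 8^2 = 64 ≡ 17 (mod 47)
14^5 = 14^4 · 14^1 ≡ 17 · 14 ≡ 3 (mod 47).
So B = 3. The client then computes K = B^a mod p = 3^2 mod 47.
3^1 ≡ 3 (mod 47)
3^2 = (3^1)^2 ≡ 3^2 = 9 ≡ 9 (mod 47)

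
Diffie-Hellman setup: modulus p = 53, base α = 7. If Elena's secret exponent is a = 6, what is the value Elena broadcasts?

Public value = 7^6 (mod 53).
7^1 ≡ 7 (mod 53)
7^2 = (7^1)^2 ≡ 7^2 = 49 ≡ 49 (mod 53)
7^4 = (7^2)^2 ≡ 49^2 = 2401 ≡ 16 (mod 53)
7^6 = 7^4 · 7^2 ≡ 16 · 49 ≡ 42 (mod 53).

42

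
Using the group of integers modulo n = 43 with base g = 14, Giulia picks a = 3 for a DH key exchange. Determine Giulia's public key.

35

Public value = 14^3 (mod 43).
14^1 ≡ 14 (mod 43)
14^2 = (14^1)^2 ≡ 14^2 = 196 ≡ 24 (mod 43)
14^3 = 14^2 · 14^1 ≡ 24 · 14 ≡ 35 (mod 43).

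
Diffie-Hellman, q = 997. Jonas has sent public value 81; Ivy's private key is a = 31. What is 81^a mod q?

Shared key K = 81^31 mod 997.
81^1 ≡ 81 (mod 997)
81^2 = (81^1)^2 ≡ 81^2 = 6561 ≡ 579 (mod 997)
81^4 = (81^2)^2 ≡ 579^2 = 335241 ≡ 249 (mod 997)
81^8 = (81^4)^2 ≡ 249^2 = 62001 ≡ 187 (mod 997)
81^16 = (81^8)^2 ≡ 187^2 = 34969 ≡ 74 (mod 997)
81^31 = 81^16 · 81^8 · 81^4 · 81^2 · 81^1 ≡ 74 · 187 · 249 · 579 · 81 ≡ 203 (mod 997).

203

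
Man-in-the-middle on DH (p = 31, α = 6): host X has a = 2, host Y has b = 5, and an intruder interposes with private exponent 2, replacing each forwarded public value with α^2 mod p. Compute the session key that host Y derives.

25

Host Y receives an intruder's public value M = 6^2 mod 31 instead of the honest one.
6^1 ≡ 6 (mod 31)
6^2 = (6^1)^2 ≡ 6^2 = 36 ≡ 5 (mod 31)
So M = 5. Host Y computes K = M^5 mod 31.
5^1 ≡ 5 (mod 31)
5^2 = (5^1)^2 ≡ 5^2 = 25 ≡ 25 (mod 31)
5^4 = (5^2)^2 ≡ 25^2 = 625 ≡ 5 (mod 31)
5^5 = 5^4 · 5^1 ≡ 5 · 5 ≡ 25 (mod 31).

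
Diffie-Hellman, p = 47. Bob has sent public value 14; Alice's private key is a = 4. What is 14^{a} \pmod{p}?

Shared key K = 14^4 mod 47.
14^1 ≡ 14 (mod 47)
14^2 = (14^1)^2 ≡ 14^2 = 196 ≡ 8 (mod 47)
14^4 = (14^2)^2 ≡ 8^2 = 64 ≡ 17 (mod 47)

17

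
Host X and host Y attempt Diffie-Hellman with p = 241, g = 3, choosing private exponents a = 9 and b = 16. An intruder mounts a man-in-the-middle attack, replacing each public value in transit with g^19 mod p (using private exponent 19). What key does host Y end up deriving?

Host Y receives an intruder's public value M = 3^19 mod 241 instead of the honest one.
3^1 ≡ 3 (mod 241)
3^2 = (3^1)^2 ≡ 3^2 = 9 ≡ 9 (mod 241)
3^4 = (3^2)^2 ≡ 9^2 = 81 ≡ 81 (mod 241)
3^8 = (3^4)^2 ≡ 81^2 = 6561 ≡ 54 (mod 241)
3^16 = (3^8)^2 ≡ 54^2 = 2916 ≡ 24 (mod 241)
3^19 = 3^16 · 3^2 · 3^1 ≡ 24 · 9 · 3 ≡ 166 (mod 241).
So M = 166. Host Y computes K = M^16 mod 241.
166^1 ≡ 166 (mod 241)
166^2 = (166^1)^2 ≡ 166^2 = 27556 ≡ 82 (mod 241)
166^4 = (166^2)^2 ≡ 82^2 = 6724 ≡ 217 (mod 241)
166^8 = (166^4)^2 ≡ 217^2 = 47089 ≡ 94 (mod 241)
166^16 = (166^8)^2 ≡ 94^2 = 8836 ≡ 160 (mod 241)

160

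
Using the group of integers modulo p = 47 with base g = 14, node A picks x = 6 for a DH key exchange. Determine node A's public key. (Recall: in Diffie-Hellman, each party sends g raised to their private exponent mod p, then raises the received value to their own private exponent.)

Public value = 14^{6} \pmod{47}.
14^1 ≡ 14 (mod 47)
14^2 = (14^1)^2 ≡ 14^2 = 196 ≡ 8 (mod 47)
14^4 = (14^2)^2 ≡ 8^2 = 64 ≡ 17 (mod 47)
14^6 = 14^4 · 14^2 ≡ 17 · 8 ≡ 42 (mod 47).

42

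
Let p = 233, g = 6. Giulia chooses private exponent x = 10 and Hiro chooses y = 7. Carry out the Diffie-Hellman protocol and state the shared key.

Hiro sends B = g^y mod p = 6^7 mod 233.
6^1 ≡ 6 (mod 233)
6^2 = (6^1)^2 ≡ 6^2 = 36 ≡ 36 (mod 233)
6^4 = (6^2)^2 ≡ 36^2 = 1296 ≡ 131 (mod 233)
6^7 = 6^4 · 6^2 · 6^1 ≡ 131 · 36 · 6 ≡ 103 (mod 233).
So B = 103. Giulia then computes K = B^x mod p = 103^10 mod 233.
103^1 ≡ 103 (mod 233)
103^2 = (103^1)^2 ≡ 103^2 = 10609 ≡ 124 (mod 233)
103^4 = (103^2)^2 ≡ 124^2 = 15376 ≡ 231 (mod 233)
103^8 = (103^4)^2 ≡ 231^2 = 53361 ≡ 4 (mod 233)
103^10 = 103^8 · 103^2 ≡ 4 · 124 ≡ 30 (mod 233).

30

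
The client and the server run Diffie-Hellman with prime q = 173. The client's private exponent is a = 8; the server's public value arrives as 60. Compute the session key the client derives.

Shared key K = 60^8 mod 173.
60^1 ≡ 60 (mod 173)
60^2 = (60^1)^2 ≡ 60^2 = 3600 ≡ 140 (mod 173)
60^4 = (60^2)^2 ≡ 140^2 = 19600 ≡ 51 (mod 173)
60^8 = (60^4)^2 ≡ 51^2 = 2601 ≡ 6 (mod 173)

6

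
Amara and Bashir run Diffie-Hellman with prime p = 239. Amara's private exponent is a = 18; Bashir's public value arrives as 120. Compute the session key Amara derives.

49

Shared key K = 120^18 mod 239.
120^1 ≡ 120 (mod 239)
120^2 = (120^1)^2 ≡ 120^2 = 14400 ≡ 60 (mod 239)
120^4 = (120^2)^2 ≡ 60^2 = 3600 ≡ 15 (mod 239)
120^8 = (120^4)^2 ≡ 15^2 = 225 ≡ 225 (mod 239)
120^16 = (120^8)^2 ≡ 225^2 = 50625 ≡ 196 (mod 239)
120^18 = 120^16 · 120^2 ≡ 196 · 60 ≡ 49 (mod 239).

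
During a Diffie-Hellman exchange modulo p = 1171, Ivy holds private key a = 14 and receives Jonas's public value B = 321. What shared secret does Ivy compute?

841

Shared key K = 321^14 mod 1171.
321^1 ≡ 321 (mod 1171)
321^2 = (321^1)^2 ≡ 321^2 = 103041 ≡ 1164 (mod 1171)
321^4 = (321^2)^2 ≡ 1164^2 = 1354896 ≡ 49 (mod 1171)
321^8 = (321^4)^2 ≡ 49^2 = 2401 ≡ 59 (mod 1171)
321^14 = 321^8 · 321^4 · 321^2 ≡ 59 · 49 · 1164 ≡ 841 (mod 1171).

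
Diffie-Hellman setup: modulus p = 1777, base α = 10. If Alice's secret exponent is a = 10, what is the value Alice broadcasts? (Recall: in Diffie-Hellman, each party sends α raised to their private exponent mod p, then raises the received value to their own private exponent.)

Public value = 10^10 (mod 1777).
10^1 ≡ 10 (mod 1777)
10^2 = (10^1)^2 ≡ 10^2 = 100 ≡ 100 (mod 1777)
10^4 = (10^2)^2 ≡ 100^2 = 10000 ≡ 1115 (mod 1777)
10^8 = (10^4)^2 ≡ 1115^2 = 1243225 ≡ 1102 (mod 1777)
10^10 = 10^8 · 10^2 ≡ 1102 · 100 ≡ 26 (mod 1777).

26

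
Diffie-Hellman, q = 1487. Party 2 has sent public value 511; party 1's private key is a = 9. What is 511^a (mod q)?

1002

Shared key K = 511^9 mod 1487.
511^1 ≡ 511 (mod 1487)
511^2 = (511^1)^2 ≡ 511^2 = 261121 ≡ 896 (mod 1487)
511^4 = (511^2)^2 ≡ 896^2 = 802816 ≡ 1323 (mod 1487)
511^8 = (511^4)^2 ≡ 1323^2 = 1750329 ≡ 130 (mod 1487)
511^9 = 511^8 · 511^1 ≡ 130 · 511 ≡ 1002 (mod 1487).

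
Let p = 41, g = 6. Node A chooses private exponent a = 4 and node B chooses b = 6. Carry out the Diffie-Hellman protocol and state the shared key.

16

Node A sends A = g^a mod p = 6^4 mod 41.
6^1 ≡ 6 (mod 41)
6^2 = (6^1)^2 ≡ 6^2 = 36 ≡ 36 (mod 41)
6^4 = (6^2)^2 ≡ 36^2 = 1296 ≡ 25 (mod 41)
So A = 25. Node B then computes K = A^b mod p = 25^6 mod 41.
25^1 ≡ 25 (mod 41)
25^2 = (25^1)^2 ≡ 25^2 = 625 ≡ 10 (mod 41)
25^4 = (25^2)^2 ≡ 10^2 = 100 ≡ 18 (mod 41)
25^6 = 25^4 · 25^2 ≡ 18 · 10 ≡ 16 (mod 41).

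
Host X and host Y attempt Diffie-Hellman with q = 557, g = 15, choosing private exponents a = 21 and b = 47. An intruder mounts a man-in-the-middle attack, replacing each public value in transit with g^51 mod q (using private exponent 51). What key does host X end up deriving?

Host X receives an intruder's public value M = 15^51 mod 557 instead of the honest one.
15^1 ≡ 15 (mod 557)
15^2 = (15^1)^2 ≡ 15^2 = 225 ≡ 225 (mod 557)
15^4 = (15^2)^2 ≡ 225^2 = 50625 ≡ 495 (mod 557)
15^8 = (15^4)^2 ≡ 495^2 = 245025 ≡ 502 (mod 557)
15^16 = (15^8)^2 ≡ 502^2 = 252004 ≡ 240 (mod 557)
15^32 = (15^16)^2 ≡ 240^2 = 57600 ≡ 229 (mod 557)
15^51 = 15^32 · 15^16 · 15^2 · 15^1 ≡ 229 · 240 · 225 · 15 ≡ 88 (mod 557).
So M = 88. Host X computes K = M^21 mod 557.
88^1 ≡ 88 (mod 557)
88^2 = (88^1)^2 ≡ 88^2 = 7744 ≡ 503 (mod 557)
88^4 = (88^2)^2 ≡ 503^2 = 253009 ≡ 131 (mod 557)
88^8 = (88^4)^2 ≡ 131^2 = 17161 ≡ 451 (mod 557)
88^16 = (88^8)^2 ≡ 451^2 = 203401 ≡ 96 (mod 557)
88^21 = 88^16 · 88^4 · 88^1 ≡ 96 · 131 · 88 ≡ 486 (mod 557).

486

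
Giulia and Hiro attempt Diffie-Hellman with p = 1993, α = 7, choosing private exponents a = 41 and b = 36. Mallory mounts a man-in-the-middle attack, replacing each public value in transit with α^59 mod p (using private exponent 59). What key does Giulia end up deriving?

1220

Giulia receives Mallory's public value M = 7^59 mod 1993 instead of the honest one.
7^1 ≡ 7 (mod 1993)
7^2 = (7^1)^2 ≡ 7^2 = 49 ≡ 49 (mod 1993)
7^4 = (7^2)^2 ≡ 49^2 = 2401 ≡ 408 (mod 1993)
7^8 = (7^4)^2 ≡ 408^2 = 166464 ≡ 1045 (mod 1993)
7^16 = (7^8)^2 ≡ 1045^2 = 1092025 ≡ 1854 (mod 1993)
7^32 = (7^16)^2 ≡ 1854^2 = 3437316 ≡ 1384 (mod 1993)
7^59 = 7^32 · 7^16 · 7^8 · 7^2 · 7^1 ≡ 1384 · 1854 · 1045 · 49 · 7 ≡ 760 (mod 1993).
So M = 760. Giulia computes K = M^41 mod 1993.
760^1 ≡ 760 (mod 1993)
760^2 = (760^1)^2 ≡ 760^2 = 577600 ≡ 1623 (mod 1993)
760^4 = (760^2)^2 ≡ 1623^2 = 2634129 ≡ 1376 (mod 1993)
760^8 = (760^4)^2 ≡ 1376^2 = 1893376 ≡ 26 (mod 1993)
760^16 = (760^8)^2 ≡ 26^2 = 676 ≡ 676 (mod 1993)
760^32 = (760^16)^2 ≡ 676^2 = 456976 ≡ 579 (mod 1993)
760^41 = 760^32 · 760^8 · 760^1 ≡ 579 · 26 · 760 ≡ 1220 (mod 1993).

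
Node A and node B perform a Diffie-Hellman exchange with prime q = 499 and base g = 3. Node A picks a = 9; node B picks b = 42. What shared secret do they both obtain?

Node A sends A = g^a mod q = 3^9 mod 499.
3^1 ≡ 3 (mod 499)
3^2 = (3^1)^2 ≡ 3^2 = 9 ≡ 9 (mod 499)
3^4 = (3^2)^2 ≡ 9^2 = 81 ≡ 81 (mod 499)
3^8 = (3^4)^2 ≡ 81^2 = 6561 ≡ 74 (mod 499)
3^9 = 3^8 · 3^1 ≡ 74 · 3 ≡ 222 (mod 499).
So A = 222. Node B then computes K = A^b mod q = 222^42 mod 499.
222^1 ≡ 222 (mod 499)
222^2 = (222^1)^2 ≡ 222^2 = 49284 ≡ 382 (mod 499)
222^4 = (222^2)^2 ≡ 382^2 = 145924 ≡ 216 (mod 499)
222^8 = (222^4)^2 ≡ 216^2 = 46656 ≡ 249 (mod 499)
222^16 = (222^8)^2 ≡ 249^2 = 62001 ≡ 125 (mod 499)
222^32 = (222^16)^2 ≡ 125^2 = 15625 ≡ 156 (mod 499)
222^42 = 222^32 · 222^8 · 222^2 ≡ 156 · 249 · 382 ≡ 144 (mod 499).

144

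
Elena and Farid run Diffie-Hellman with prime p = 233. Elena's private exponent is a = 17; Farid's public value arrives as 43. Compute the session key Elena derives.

Shared key K = 43^17 mod 233.
43^1 ≡ 43 (mod 233)
43^2 = (43^1)^2 ≡ 43^2 = 1849 ≡ 218 (mod 233)
43^4 = (43^2)^2 ≡ 218^2 = 47524 ≡ 225 (mod 233)
43^8 = (43^4)^2 ≡ 225^2 = 50625 ≡ 64 (mod 233)
43^16 = (43^8)^2 ≡ 64^2 = 4096 ≡ 135 (mod 233)
43^17 = 43^16 · 43^1 ≡ 135 · 43 ≡ 213 (mod 233).

213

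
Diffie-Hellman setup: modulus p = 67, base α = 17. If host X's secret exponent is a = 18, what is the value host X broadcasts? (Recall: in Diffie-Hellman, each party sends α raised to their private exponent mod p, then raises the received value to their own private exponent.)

25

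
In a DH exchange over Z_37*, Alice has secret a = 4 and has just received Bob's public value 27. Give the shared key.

10

Shared key K = 27^4 mod 37.
27^1 ≡ 27 (mod 37)
27^2 = (27^1)^2 ≡ 27^2 = 729 ≡ 26 (mod 37)
27^4 = (27^2)^2 ≡ 26^2 = 676 ≡ 10 (mod 37)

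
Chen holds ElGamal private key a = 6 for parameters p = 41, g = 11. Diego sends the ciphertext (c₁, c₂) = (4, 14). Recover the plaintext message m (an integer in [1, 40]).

17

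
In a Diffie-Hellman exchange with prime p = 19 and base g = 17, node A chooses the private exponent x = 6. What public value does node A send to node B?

Public value = 17^6 mod 19.
17^1 ≡ 17 (mod 19)
17^2 = (17^1)^2 ≡ 17^2 = 289 ≡ 4 (mod 19)
17^4 = (17^2)^2 ≡ 4^2 = 16 ≡ 16 (mod 19)
17^6 = 17^4 · 17^2 ≡ 16 · 4 ≡ 7 (mod 19).

7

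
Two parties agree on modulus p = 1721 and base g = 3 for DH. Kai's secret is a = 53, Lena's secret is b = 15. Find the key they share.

Lena sends B = g^b mod p = 3^15 mod 1721.
3^1 ≡ 3 (mod 1721)
3^2 = (3^1)^2 ≡ 3^2 = 9 ≡ 9 (mod 1721)
3^4 = (3^2)^2 ≡ 9^2 = 81 ≡ 81 (mod 1721)
3^8 = (3^4)^2 ≡ 81^2 = 6561 ≡ 1398 (mod 1721)
3^15 = 3^8 · 3^4 · 3^2 · 3^1 ≡ 1398 · 81 · 9 · 3 ≡ 930 (mod 1721).
So B = 930. Kai then computes K = B^a mod p = 930^53 mod 1721.
930^1 ≡ 930 (mod 1721)
930^2 = (930^1)^2 ≡ 930^2 = 864900 ≡ 958 (mod 1721)
930^4 = (930^2)^2 ≡ 958^2 = 917764 ≡ 471 (mod 1721)
930^8 = (930^4)^2 ≡ 471^2 = 221841 ≡ 1553 (mod 1721)
930^16 = (930^8)^2 ≡ 1553^2 = 2411809 ≡ 688 (mod 1721)
930^32 = (930^16)^2 ≡ 688^2 = 473344 ≡ 69 (mod 1721)
930^53 = 930^32 · 930^16 · 930^4 · 930^1 ≡ 69 · 688 · 471 · 930 ≡ 397 (mod 1721).

397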